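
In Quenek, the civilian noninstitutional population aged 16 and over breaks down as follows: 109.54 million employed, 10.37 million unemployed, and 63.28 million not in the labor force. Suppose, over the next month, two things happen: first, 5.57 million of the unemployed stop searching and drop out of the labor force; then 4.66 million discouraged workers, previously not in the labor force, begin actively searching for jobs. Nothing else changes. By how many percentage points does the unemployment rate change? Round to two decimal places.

Initially, labor force = 109.54 + 10.37 = 119.91 million, so u = 10.37/119.91 = 8.65%.
After the first change, unemployed and labor force both fall by 5.57 → E = 109.54, U = 4.80, labor force = 114.34 million.
After the second change, unemployed and labor force both rise by 4.66 → E = 109.54, U = 9.46, labor force = 119.00 million.
New unemployment rate = 9.46 / 119.00 = 7.95%.
Change = 7.95% − 8.65% = −0.70 percentage points.

The unemployment rate changes by −0.70 percentage points.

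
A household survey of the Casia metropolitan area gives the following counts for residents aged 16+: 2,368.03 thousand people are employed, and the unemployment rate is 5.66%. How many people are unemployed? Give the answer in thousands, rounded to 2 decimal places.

Let U be the number unemployed. The labor force is E + U, and U/(E+U) = 0.0566.
So U = 0.0566 × 2,368.03 / (1 − 0.0566) = 134.0305 / 0.9434 ≈ 142.07 thousand.

About 142.07 thousand are unemployed.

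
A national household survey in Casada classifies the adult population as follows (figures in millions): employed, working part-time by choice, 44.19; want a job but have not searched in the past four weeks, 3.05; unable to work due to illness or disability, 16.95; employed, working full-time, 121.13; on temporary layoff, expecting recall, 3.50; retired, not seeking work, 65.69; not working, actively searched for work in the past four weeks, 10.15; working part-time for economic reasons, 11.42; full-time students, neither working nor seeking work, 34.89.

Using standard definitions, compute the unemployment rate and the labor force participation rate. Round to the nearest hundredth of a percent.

Unemployment rate ≈ 7.17%; labor force participation rate ≈ 61.22%.

Employed = 44.19 + 121.13 + 11.42 = 176.74 million (anyone who worked, including part-time for economic reasons, counts as employed).
Unemployed = 3.50 + 10.15 = 13.65 million (jobless and actively searching, or on temporary layoff).
Labor force = 176.74 + 13.65 = 190.39 million.
Not in labor force = 3.05 + 16.95 + 65.69 + 34.89 = 120.58 million (those not working and not actively searching are outside the labor force — including those who want a job but have given up searching).
Civilian working-age population = 190.39 + 120.58 = 310.97 million.
Unemployment rate = 13.65 / 190.39 = 7.17%.
Labor force participation rate = 190.39 / 310.97 = 61.22%.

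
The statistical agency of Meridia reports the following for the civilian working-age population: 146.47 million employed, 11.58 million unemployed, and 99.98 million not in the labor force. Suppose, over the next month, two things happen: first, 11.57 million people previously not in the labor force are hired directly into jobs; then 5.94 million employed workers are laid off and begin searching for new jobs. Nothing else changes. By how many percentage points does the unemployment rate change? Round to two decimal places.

Initially, labor force = 146.47 + 11.58 = 158.05 million, so u = 11.58/158.05 = 7.33%.
After the first change, employed and labor force both rise by 11.57; unemployed unchanged → E = 158.04, U = 11.58, labor force = 169.62 million.
After the second change, employed falls and unemployed rises by 5.94; labor force unchanged → E = 152.10, U = 17.52, labor force = 169.62 million.
New unemployment rate = 17.52 / 169.62 = 10.33%.
Change = 10.33% − 7.33% = +3.00 percentage points.

The unemployment rate changes by +3.00 percentage points.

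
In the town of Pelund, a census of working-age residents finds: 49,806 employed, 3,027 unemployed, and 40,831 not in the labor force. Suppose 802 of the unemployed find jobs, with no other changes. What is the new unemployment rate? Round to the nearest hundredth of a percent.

Initially, labor force = 49,806 + 3,027 = 52,833, so u = 3,027/52,833 = 5.73%.
After the change, unemployed falls and employed rises by 802; labor force unchanged → E = 50,608, U = 2,225, labor force = 52,833.
New unemployment rate = 2,225 / 52,833 = 4.21%.

New unemployment rate ≈ 4.21%.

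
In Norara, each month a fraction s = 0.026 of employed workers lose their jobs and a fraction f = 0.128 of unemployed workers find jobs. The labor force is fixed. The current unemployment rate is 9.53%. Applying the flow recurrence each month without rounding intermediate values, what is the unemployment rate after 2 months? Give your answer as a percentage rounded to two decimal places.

Unemployment rate after two months ≈ 11.62%.

With a fixed labor force, u_{t+1} = u_t + s·(1−u_t) − f·u_t = u_t·(1−s−f) + s.
Here 1−s−f = 0.846 and s = 0.026.
u_1 = 0.095300 × 0.846 + 0.026 = 0.106624.
u_2 = 0.106624 × 0.846 + 0.026 = 0.116204.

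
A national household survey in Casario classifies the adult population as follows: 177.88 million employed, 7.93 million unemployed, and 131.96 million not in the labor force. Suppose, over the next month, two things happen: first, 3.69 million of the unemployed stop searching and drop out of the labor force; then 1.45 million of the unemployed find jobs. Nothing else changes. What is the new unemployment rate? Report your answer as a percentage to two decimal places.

Initially, labor force = 177.88 + 7.93 = 185.81 million, so u = 7.93/185.81 = 4.27%.
After the first change, unemployed and labor force both fall by 3.69 → E = 177.88, U = 4.24, labor force = 182.12 million.
After the second change, unemployed falls and employed rises by 1.45; labor force unchanged → E = 179.33, U = 2.79, labor force = 182.12 million.
New unemployment rate = 2.79 / 182.12 = 1.53%.

New unemployment rate ≈ 1.53%.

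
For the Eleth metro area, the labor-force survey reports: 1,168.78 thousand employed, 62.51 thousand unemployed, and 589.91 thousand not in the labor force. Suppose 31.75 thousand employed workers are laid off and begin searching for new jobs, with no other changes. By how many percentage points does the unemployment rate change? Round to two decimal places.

Initially, labor force = 1,168.78 + 62.51 = 1,231.29 thousand, so u = 62.51/1,231.29 = 5.08%.
After the change, employed falls and unemployed rises by 31.75; labor force unchanged → E = 1,137.03, U = 94.26, labor force = 1,231.29 thousand.
New unemployment rate = 94.26 / 1,231.29 = 7.66%.
Change = 7.66% − 5.08% = +2.58 percentage points.

The unemployment rate changes by +2.58 percentage points.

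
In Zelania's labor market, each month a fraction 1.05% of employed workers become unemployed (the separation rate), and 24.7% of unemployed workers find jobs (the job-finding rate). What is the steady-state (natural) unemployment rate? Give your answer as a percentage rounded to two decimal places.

At steady state the flows balance: s·E = f·U, so U/(E+U) = s/(s+f).
u* = 1.05 / (1.05 + 24.7) = 1.05 / 25.75 = 4.08%.

Steady-state unemployment rate ≈ 4.08%.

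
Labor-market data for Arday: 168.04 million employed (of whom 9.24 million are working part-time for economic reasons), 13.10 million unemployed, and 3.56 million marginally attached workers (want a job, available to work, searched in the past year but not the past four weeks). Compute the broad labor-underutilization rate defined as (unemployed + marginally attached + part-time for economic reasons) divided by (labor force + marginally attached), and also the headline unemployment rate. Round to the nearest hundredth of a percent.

Labor force = 168.04 + 13.10 = 181.14 million.
Numerator = 13.10 + 3.56 + 9.24 = 25.90 million.
Denominator = 181.14 + 3.56 = 184.70 million.
Broad rate = 25.90 / 184.70 = 14.02%.
Headline unemployment rate = 13.10 / 181.14 = 7.23%.

Broad underutilization rate ≈ 14.02%; headline unemployment rate ≈ 7.23%.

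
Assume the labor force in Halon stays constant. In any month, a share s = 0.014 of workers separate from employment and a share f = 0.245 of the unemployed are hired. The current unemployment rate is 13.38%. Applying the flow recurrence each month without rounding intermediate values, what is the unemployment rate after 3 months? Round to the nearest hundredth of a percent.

Unemployment rate after three months ≈ 8.65%.

With a fixed labor force, u_{t+1} = u_t + s·(1−u_t) − f·u_t = u_t·(1−s−f) + s.
Here 1−s−f = 0.741 and s = 0.014.
u_1 = 0.133800 × 0.741 + 0.014 = 0.113146.
u_2 = 0.113146 × 0.741 + 0.014 = 0.097841.
u_3 = 0.097841 × 0.741 + 0.014 = 0.086500.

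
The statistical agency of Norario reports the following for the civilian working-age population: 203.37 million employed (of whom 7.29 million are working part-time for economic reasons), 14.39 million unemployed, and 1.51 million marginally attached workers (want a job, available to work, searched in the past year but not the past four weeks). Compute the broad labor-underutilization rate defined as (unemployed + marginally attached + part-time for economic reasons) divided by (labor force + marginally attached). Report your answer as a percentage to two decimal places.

Labor force = 203.37 + 14.39 = 217.76 million.
Numerator = 14.39 + 1.51 + 7.29 = 23.19 million.
Denominator = 217.76 + 1.51 = 219.27 million.
Broad rate = 23.19 / 219.27 = 10.58%.

Broad underutilization rate ≈ 10.58%.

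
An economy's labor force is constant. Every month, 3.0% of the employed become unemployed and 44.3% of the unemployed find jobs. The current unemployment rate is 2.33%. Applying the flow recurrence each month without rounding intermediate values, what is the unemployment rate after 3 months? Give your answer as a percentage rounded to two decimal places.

With a fixed labor force, u_{t+1} = u_t + s·(1−u_t) − f·u_t = u_t·(1−s−f) + s.
Here 1−s−f = 0.527 and s = 0.030.
u_1 = 0.023300 × 0.527 + 0.030 = 0.042279.
u_2 = 0.042279 × 0.527 + 0.030 = 0.052281.
u_3 = 0.052281 × 0.527 + 0.030 = 0.057552.

Unemployment rate after three months ≈ 5.76%.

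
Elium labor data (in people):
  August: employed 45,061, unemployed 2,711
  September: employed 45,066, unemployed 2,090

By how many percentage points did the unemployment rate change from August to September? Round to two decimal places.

The unemployment rate changed by −1.24 percentage points.

August: labor force = 45,061 + 2,711 = 47,772; u = 2,711/47,772 = 5.67%.
September: labor force = 45,066 + 2,090 = 47,156; u = 2,090/47,156 = 4.43%.
Change = 4.43% − 5.67% = −1.24 pp.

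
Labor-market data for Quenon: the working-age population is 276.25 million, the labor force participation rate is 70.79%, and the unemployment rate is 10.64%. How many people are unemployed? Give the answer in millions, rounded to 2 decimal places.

About 20.81 million are unemployed.

Labor force = 0.7079 × 276.25 = 195.56 million.
Unemployed = 0.1064 × 195.56 ≈ 20.81 million.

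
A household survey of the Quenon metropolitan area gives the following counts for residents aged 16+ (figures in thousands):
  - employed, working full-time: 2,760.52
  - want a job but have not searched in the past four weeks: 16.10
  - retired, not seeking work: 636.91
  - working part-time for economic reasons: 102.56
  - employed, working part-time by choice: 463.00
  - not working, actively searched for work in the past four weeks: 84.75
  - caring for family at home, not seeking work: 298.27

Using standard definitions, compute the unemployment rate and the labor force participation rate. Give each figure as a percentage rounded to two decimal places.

Employed = 2,760.52 + 102.56 + 463.00 = 3,326.08 thousand (anyone who worked, including part-time for economic reasons, counts as employed).
Unemployed = 84.75 thousand.
Labor force = 3,326.08 + 84.75 = 3,410.83 thousand.
Not in labor force = 16.10 + 636.91 + 298.27 = 951.28 thousand (those not working and not actively searching are outside the labor force — including those who want a job but have given up searching).
Civilian working-age population = 3,410.83 + 951.28 = 4,362.11 thousand.
Unemployment rate = 84.75 / 3,410.83 = 2.48%.
Labor force participation rate = 3,410.83 / 4,362.11 = 78.19%.

Unemployment rate ≈ 2.48%; labor force participation rate ≈ 78.19%.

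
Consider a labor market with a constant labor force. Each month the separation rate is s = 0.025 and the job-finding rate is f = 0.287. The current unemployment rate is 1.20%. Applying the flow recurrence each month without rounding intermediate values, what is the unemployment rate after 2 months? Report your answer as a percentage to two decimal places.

With a fixed labor force, u_{t+1} = u_t + s·(1−u_t) − f·u_t = u_t·(1−s−f) + s.
Here 1−s−f = 0.688 and s = 0.025.
u_1 = 0.012000 × 0.688 + 0.025 = 0.033256.
u_2 = 0.033256 × 0.688 + 0.025 = 0.047880.

Unemployment rate after two months ≈ 4.79%.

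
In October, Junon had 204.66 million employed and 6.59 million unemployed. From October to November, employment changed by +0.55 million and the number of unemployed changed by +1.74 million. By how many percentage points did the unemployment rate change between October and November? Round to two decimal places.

The unemployment rate changed by +0.78 percentage points.

October: labor force = 204.66 + 6.59 = 211.25; u = 6.59/211.25 = 3.12%.
November: labor force = 205.21 + 8.33 = 213.54; u = 8.33/213.54 = 3.90%.
Change = 3.90% − 3.12% = +0.78 pp.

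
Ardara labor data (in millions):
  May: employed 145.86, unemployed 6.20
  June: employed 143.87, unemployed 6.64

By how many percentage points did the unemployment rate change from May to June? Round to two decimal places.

The unemployment rate changed by +0.33 percentage points.

May: labor force = 145.86 + 6.20 = 152.06; u = 6.20/152.06 = 4.08%.
June: labor force = 143.87 + 6.64 = 150.51; u = 6.64/150.51 = 4.41%.
Change = 4.41% − 4.08% = +0.33 pp.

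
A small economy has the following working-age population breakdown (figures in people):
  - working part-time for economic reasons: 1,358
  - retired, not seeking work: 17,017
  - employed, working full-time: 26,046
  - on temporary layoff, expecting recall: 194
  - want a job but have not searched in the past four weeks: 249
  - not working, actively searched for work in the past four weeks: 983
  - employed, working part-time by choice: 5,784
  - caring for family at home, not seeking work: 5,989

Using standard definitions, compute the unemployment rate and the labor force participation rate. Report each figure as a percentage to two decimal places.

Unemployment rate ≈ 3.42%; labor force participation rate ≈ 59.64%.

Employed = 1,358 + 26,046 + 5,784 = 33,188 (anyone who worked, including part-time for economic reasons, counts as employed).
Unemployed = 194 + 983 = 1,177 (jobless and actively searching, or on temporary layoff).
Labor force = 33,188 + 1,177 = 34,365.
Not in labor force = 17,017 + 249 + 5,989 = 23,255 (those not working and not actively searching are outside the labor force — including those who want a job but have given up searching).
Civilian working-age population = 34,365 + 23,255 = 57,620.
Unemployment rate = 1,177 / 34,365 = 3.42%.
Labor force participation rate = 34,365 / 57,620 = 59.64%.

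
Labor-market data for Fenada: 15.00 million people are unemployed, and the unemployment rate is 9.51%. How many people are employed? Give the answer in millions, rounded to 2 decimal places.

Labor force = U / u = 15.00 / 0.0951 ≈ 157.73 million.
Employed = labor force − unemployed = 157.73 − 15.00 = 142.73 million.

About 142.73 million are employed.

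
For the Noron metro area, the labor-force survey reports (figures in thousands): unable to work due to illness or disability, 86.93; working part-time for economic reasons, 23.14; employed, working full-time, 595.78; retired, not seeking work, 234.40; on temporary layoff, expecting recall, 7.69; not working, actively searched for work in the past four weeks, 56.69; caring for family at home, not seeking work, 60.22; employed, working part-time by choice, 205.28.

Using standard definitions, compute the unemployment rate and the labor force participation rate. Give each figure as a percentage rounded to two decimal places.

Employed = 23.14 + 595.78 + 205.28 = 824.20 thousand (anyone who worked, including part-time for economic reasons, counts as employed).
Unemployed = 7.69 + 56.69 = 64.38 thousand (jobless and actively searching, or on temporary layoff).
Labor force = 824.20 + 64.38 = 888.58 thousand.
Not in labor force = 86.93 + 234.40 + 60.22 = 381.55 thousand (those not working and not actively searching are outside the labor force).
Civilian working-age population = 888.58 + 381.55 = 1,270.13 thousand.
Unemployment rate = 64.38 / 888.58 = 7.25%.
Labor force participation rate = 888.58 / 1,270.13 = 69.96%.

Unemployment rate ≈ 7.25%; labor force participation rate ≈ 69.96%.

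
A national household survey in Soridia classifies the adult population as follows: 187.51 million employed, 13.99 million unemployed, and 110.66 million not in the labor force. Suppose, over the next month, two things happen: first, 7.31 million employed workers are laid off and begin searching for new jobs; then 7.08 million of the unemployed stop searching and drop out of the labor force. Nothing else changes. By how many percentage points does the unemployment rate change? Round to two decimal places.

The unemployment rate changes by +0.37 percentage points.

Initially, labor force = 187.51 + 13.99 = 201.50 million, so u = 13.99/201.50 = 6.94%.
After the first change, employed falls and unemployed rises by 7.31; labor force unchanged → E = 180.20, U = 21.30, labor force = 201.50 million.
After the second change, unemployed and labor force both fall by 7.08 → E = 180.20, U = 14.22, labor force = 194.42 million.
New unemployment rate = 14.22 / 194.42 = 7.31%.
Change = 7.31% − 6.94% = +0.37 percentage points.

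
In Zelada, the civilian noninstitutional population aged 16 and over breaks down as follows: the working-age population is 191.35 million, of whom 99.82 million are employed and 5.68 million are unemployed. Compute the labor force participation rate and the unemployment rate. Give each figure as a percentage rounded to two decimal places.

Labor force participation rate ≈ 55.13%; unemployment rate ≈ 5.38%.

Labor force = employed + unemployed = 99.82 + 5.68 = 105.50 million.
Unemployment rate = 5.68 / 105.50 = 5.38%.
Labor force participation rate = 105.50 / 191.35 = 55.13%.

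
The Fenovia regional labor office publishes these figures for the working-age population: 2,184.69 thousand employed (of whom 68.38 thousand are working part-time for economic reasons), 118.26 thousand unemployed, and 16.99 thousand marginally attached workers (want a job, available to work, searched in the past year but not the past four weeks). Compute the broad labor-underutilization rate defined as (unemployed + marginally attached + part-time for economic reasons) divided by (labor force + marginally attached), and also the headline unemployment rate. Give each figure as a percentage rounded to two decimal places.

Broad underutilization rate ≈ 8.78%; headline unemployment rate ≈ 5.14%.

Labor force = 2,184.69 + 118.26 = 2,302.95 thousand.
Numerator = 118.26 + 16.99 + 68.38 = 203.63 thousand.
Denominator = 2,302.95 + 16.99 = 2,319.94 thousand.
Broad rate = 203.63 / 2,319.94 = 8.78%.
Headline unemployment rate = 118.26 / 2,302.95 = 5.14%.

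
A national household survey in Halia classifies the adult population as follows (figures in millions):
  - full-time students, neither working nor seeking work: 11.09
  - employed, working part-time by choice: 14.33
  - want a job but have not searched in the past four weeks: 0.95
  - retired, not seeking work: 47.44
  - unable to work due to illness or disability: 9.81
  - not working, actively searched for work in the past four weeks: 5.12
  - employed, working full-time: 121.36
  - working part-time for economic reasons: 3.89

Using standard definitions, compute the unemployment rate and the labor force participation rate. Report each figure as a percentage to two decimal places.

Unemployment rate ≈ 3.54%; labor force participation rate ≈ 67.62%.

Employed = 14.33 + 121.36 + 3.89 = 139.58 million (anyone who worked, including part-time for economic reasons, counts as employed).
Unemployed = 5.12 million.
Labor force = 139.58 + 5.12 = 144.70 million.
Not in labor force = 11.09 + 0.95 + 47.44 + 9.81 = 69.29 million (those not working and not actively searching are outside the labor force — including those who want a job but have given up searching).
Civilian working-age population = 144.70 + 69.29 = 213.99 million.
Unemployment rate = 5.12 / 144.70 = 3.54%.
Labor force participation rate = 144.70 / 213.99 = 67.62%.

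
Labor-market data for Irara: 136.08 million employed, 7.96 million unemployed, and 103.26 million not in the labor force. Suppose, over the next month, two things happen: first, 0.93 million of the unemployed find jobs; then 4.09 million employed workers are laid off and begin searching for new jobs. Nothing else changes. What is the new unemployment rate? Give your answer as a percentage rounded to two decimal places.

Initially, labor force = 136.08 + 7.96 = 144.04 million, so u = 7.96/144.04 = 5.53%.
After the first change, unemployed falls and employed rises by 0.93; labor force unchanged → E = 137.01, U = 7.03, labor force = 144.04 million.
After the second change, employed falls and unemployed rises by 4.09; labor force unchanged → E = 132.92, U = 11.12, labor force = 144.04 million.
New unemployment rate = 11.12 / 144.04 = 7.72%.

New unemployment rate ≈ 7.72%.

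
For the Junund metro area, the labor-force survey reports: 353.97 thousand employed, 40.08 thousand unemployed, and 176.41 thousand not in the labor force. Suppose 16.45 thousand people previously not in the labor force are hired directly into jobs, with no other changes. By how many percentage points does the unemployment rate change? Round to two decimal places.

Initially, labor force = 353.97 + 40.08 = 394.05 thousand, so u = 40.08/394.05 = 10.17%.
After the change, employed and labor force both rise by 16.45; unemployed unchanged → E = 370.42, U = 40.08, labor force = 410.50 thousand.
New unemployment rate = 40.08 / 410.50 = 9.76%.
Change = 9.76% − 10.17% = −0.41 percentage points.

The unemployment rate changes by −0.41 percentage points.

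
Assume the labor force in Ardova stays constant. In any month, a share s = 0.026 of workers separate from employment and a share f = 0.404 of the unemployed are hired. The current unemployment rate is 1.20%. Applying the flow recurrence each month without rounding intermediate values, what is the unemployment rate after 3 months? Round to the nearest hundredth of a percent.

Unemployment rate after three months ≈ 5.15%.

With a fixed labor force, u_{t+1} = u_t + s·(1−u_t) − f·u_t = u_t·(1−s−f) + s.
Here 1−s−f = 0.570 and s = 0.026.
u_1 = 0.012000 × 0.570 + 0.026 = 0.032840.
u_2 = 0.032840 × 0.570 + 0.026 = 0.044719.
u_3 = 0.044719 × 0.570 + 0.026 = 0.051490.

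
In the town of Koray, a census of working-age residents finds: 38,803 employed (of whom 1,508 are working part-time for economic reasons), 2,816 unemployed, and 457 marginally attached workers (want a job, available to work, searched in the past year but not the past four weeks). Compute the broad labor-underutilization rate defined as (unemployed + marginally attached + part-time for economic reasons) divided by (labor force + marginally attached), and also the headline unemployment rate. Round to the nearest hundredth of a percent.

Broad underutilization rate ≈ 11.36%; headline unemployment rate ≈ 6.77%.

Labor force = 38,803 + 2,816 = 41,619.
Numerator = 2,816 + 457 + 1,508 = 4,781.
Denominator = 41,619 + 457 = 42,076.
Broad rate = 4,781 / 42,076 = 11.36%.
Headline unemployment rate = 2,816 / 41,619 = 6.77%.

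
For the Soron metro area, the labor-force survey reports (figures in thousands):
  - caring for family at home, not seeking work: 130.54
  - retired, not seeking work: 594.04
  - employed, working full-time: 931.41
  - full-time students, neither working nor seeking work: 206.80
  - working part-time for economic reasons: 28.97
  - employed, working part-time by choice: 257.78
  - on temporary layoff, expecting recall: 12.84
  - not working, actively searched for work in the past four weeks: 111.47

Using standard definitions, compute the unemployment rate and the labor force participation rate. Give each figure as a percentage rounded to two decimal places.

Unemployment rate ≈ 9.26%; labor force participation rate ≈ 59.04%.

Employed = 931.41 + 28.97 + 257.78 = 1,218.16 thousand (anyone who worked, including part-time for economic reasons, counts as employed).
Unemployed = 12.84 + 111.47 = 124.31 thousand (jobless and actively searching, or on temporary layoff).
Labor force = 1,218.16 + 124.31 = 1,342.47 thousand.
Not in labor force = 130.54 + 594.04 + 206.80 = 931.38 thousand (those not working and not actively searching are outside the labor force).
Civilian working-age population = 1,342.47 + 931.38 = 2,273.85 thousand.
Unemployment rate = 124.31 / 1,342.47 = 9.26%.
Labor force participation rate = 1,342.47 / 2,273.85 = 59.04%.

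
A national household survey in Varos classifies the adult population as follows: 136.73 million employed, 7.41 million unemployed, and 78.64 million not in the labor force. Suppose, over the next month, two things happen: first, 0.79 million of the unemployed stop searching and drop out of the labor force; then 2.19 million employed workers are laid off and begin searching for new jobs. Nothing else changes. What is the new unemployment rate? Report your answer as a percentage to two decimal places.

New unemployment rate ≈ 6.15%.

Initially, labor force = 136.73 + 7.41 = 144.14 million, so u = 7.41/144.14 = 5.14%.
After the first change, unemployed and labor force both fall by 0.79 → E = 136.73, U = 6.62, labor force = 143.35 million.
After the second change, employed falls and unemployed rises by 2.19; labor force unchanged → E = 134.54, U = 8.81, labor force = 143.35 million.
New unemployment rate = 8.81 / 143.35 = 6.15%.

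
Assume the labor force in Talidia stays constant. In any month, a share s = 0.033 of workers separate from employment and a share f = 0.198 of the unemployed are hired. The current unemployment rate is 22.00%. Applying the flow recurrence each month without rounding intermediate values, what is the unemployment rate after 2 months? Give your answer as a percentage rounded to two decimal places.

Unemployment rate after two months ≈ 18.85%.

With a fixed labor force, u_{t+1} = u_t + s·(1−u_t) − f·u_t = u_t·(1−s−f) + s.
Here 1−s−f = 0.769 and s = 0.033.
u_1 = 0.220000 × 0.769 + 0.033 = 0.202180.
u_2 = 0.202180 × 0.769 + 0.033 = 0.188476.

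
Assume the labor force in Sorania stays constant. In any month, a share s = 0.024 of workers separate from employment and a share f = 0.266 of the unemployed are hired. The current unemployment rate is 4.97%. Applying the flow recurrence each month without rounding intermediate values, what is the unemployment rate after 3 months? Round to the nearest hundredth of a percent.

Unemployment rate after three months ≈ 7.09%.

With a fixed labor force, u_{t+1} = u_t + s·(1−u_t) − f·u_t = u_t·(1−s−f) + s.
Here 1−s−f = 0.710 and s = 0.024.
u_1 = 0.049700 × 0.710 + 0.024 = 0.059287.
u_2 = 0.059287 × 0.710 + 0.024 = 0.066094.
u_3 = 0.066094 × 0.710 + 0.024 = 0.070927.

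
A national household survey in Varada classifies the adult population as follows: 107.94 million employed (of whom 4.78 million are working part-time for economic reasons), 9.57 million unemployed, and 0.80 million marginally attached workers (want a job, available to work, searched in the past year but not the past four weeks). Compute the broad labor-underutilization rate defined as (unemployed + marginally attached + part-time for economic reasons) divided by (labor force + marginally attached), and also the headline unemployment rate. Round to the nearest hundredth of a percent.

Labor force = 107.94 + 9.57 = 117.51 million.
Numerator = 9.57 + 0.80 + 4.78 = 15.15 million.
Denominator = 117.51 + 0.80 = 118.31 million.
Broad rate = 15.15 / 118.31 = 12.81%.
Headline unemployment rate = 9.57 / 117.51 = 8.14%.

Broad underutilization rate ≈ 12.81%; headline unemployment rate ≈ 8.14%.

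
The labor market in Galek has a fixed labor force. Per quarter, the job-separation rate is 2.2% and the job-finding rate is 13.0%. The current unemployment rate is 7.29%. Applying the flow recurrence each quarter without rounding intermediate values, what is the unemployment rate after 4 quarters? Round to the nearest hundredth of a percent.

With a fixed labor force, u_{t+1} = u_t + s·(1−u_t) − f·u_t = u_t·(1−s−f) + s.
Here 1−s−f = 0.848 and s = 0.022.
u_1 = 0.072900 × 0.848 + 0.022 = 0.083819.
u_2 = 0.083819 × 0.848 + 0.022 = 0.093079.
u_3 = 0.093079 × 0.848 + 0.022 = 0.100931.
u_4 = 0.100931 × 0.848 + 0.022 = 0.107589.

Unemployment rate after four quarters ≈ 10.76%.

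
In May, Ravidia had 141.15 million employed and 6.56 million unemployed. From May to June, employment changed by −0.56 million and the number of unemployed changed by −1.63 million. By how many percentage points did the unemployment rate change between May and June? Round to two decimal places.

The unemployment rate changed by −1.05 percentage points.

May: labor force = 141.15 + 6.56 = 147.71; u = 6.56/147.71 = 4.44%.
June: labor force = 140.59 + 4.93 = 145.52; u = 4.93/145.52 = 3.39%.
Change = 3.39% − 4.44% = −1.05 pp.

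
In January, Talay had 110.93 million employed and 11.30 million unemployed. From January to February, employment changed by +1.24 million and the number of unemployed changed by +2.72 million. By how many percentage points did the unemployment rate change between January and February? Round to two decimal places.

The unemployment rate changed by +1.87 percentage points.

January: labor force = 110.93 + 11.30 = 122.23; u = 11.30/122.23 = 9.24%.
February: labor force = 112.17 + 14.02 = 126.19; u = 14.02/126.19 = 11.11%.
Change = 11.11% − 9.24% = +1.87 pp.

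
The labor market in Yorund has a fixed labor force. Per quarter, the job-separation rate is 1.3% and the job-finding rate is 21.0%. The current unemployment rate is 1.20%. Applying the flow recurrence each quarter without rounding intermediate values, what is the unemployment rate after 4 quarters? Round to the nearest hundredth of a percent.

With a fixed labor force, u_{t+1} = u_t + s·(1−u_t) − f·u_t = u_t·(1−s−f) + s.
Here 1−s−f = 0.777 and s = 0.013.
u_1 = 0.012000 × 0.777 + 0.013 = 0.022324.
u_2 = 0.022324 × 0.777 + 0.013 = 0.030346.
u_3 = 0.030346 × 0.777 + 0.013 = 0.036579.
u_4 = 0.036579 × 0.777 + 0.013 = 0.041422.

Unemployment rate after four quarters ≈ 4.14%.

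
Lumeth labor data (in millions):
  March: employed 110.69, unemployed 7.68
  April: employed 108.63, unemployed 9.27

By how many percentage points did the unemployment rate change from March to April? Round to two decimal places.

March: labor force = 110.69 + 7.68 = 118.37; u = 7.68/118.37 = 6.49%.
April: labor force = 108.63 + 9.27 = 117.90; u = 9.27/117.90 = 7.86%.
Change = 7.86% − 6.49% = +1.37 pp.

The unemployment rate changed by +1.37 percentage points.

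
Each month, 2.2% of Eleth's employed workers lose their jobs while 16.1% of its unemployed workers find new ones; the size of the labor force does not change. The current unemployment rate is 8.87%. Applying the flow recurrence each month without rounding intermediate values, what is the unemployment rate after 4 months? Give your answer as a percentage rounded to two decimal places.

Unemployment rate after four months ≈ 10.62%.

With a fixed labor force, u_{t+1} = u_t + s·(1−u_t) − f·u_t = u_t·(1−s−f) + s.
Here 1−s−f = 0.817 and s = 0.022.
u_1 = 0.088700 × 0.817 + 0.022 = 0.094468.
u_2 = 0.094468 × 0.817 + 0.022 = 0.099180.
u_3 = 0.099180 × 0.817 + 0.022 = 0.103030.
u_4 = 0.103030 × 0.817 + 0.022 = 0.106176.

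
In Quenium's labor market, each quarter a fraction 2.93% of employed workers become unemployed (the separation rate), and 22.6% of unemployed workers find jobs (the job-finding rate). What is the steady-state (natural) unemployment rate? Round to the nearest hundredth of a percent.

Steady-state unemployment rate ≈ 11.48%.

At steady state the flows balance: s·E = f·U, so U/(E+U) = s/(s+f).
u* = 2.93 / (2.93 + 22.6) = 2.93 / 25.53 = 11.48%.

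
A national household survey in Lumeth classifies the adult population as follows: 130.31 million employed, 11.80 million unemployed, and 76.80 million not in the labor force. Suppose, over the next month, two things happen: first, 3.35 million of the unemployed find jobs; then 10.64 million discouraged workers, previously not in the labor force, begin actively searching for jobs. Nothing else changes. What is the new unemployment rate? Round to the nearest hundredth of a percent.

Initially, labor force = 130.31 + 11.80 = 142.11 million, so u = 11.80/142.11 = 8.30%.
After the first change, unemployed falls and employed rises by 3.35; labor force unchanged → E = 133.66, U = 8.45, labor force = 142.11 million.
After the second change, unemployed and labor force both rise by 10.64 → E = 133.66, U = 19.09, labor force = 152.75 million.
New unemployment rate = 19.09 / 152.75 = 12.50%.

New unemployment rate ≈ 12.50%.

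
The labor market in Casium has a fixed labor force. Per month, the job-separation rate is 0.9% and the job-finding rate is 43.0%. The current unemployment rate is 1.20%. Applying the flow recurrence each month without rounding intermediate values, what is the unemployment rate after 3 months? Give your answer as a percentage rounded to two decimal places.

With a fixed labor force, u_{t+1} = u_t + s·(1−u_t) − f·u_t = u_t·(1−s−f) + s.
Here 1−s−f = 0.561 and s = 0.009.
u_1 = 0.012000 × 0.561 + 0.009 = 0.015732.
u_2 = 0.015732 × 0.561 + 0.009 = 0.017826.
u_3 = 0.017826 × 0.561 + 0.009 = 0.019000.

Unemployment rate after three months ≈ 1.90%.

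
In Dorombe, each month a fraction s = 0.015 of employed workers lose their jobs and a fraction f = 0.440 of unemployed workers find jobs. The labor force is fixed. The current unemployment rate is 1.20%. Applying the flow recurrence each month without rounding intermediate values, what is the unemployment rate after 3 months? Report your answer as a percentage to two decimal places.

Unemployment rate after three months ≈ 2.96%.

With a fixed labor force, u_{t+1} = u_t + s·(1−u_t) − f·u_t = u_t·(1−s−f) + s.
Here 1−s−f = 0.545 and s = 0.015.
u_1 = 0.012000 × 0.545 + 0.015 = 0.021540.
u_2 = 0.021540 × 0.545 + 0.015 = 0.026739.
u_3 = 0.026739 × 0.545 + 0.015 = 0.029573.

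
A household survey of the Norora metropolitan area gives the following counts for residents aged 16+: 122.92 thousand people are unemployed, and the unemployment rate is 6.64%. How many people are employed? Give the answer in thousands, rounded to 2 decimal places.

About 1,728.28 thousand are employed.

Labor force = U / u = 122.92 / 0.0664 ≈ 1,851.20 thousand.
Employed = labor force − unemployed = 1,851.20 − 122.92 = 1,728.28 thousand.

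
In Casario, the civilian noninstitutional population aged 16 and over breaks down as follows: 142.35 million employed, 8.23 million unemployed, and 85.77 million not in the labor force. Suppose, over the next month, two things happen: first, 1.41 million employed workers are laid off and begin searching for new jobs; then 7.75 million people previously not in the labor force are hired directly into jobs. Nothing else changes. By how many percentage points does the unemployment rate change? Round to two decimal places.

Initially, labor force = 142.35 + 8.23 = 150.58 million, so u = 8.23/150.58 = 5.47%.
After the first change, employed falls and unemployed rises by 1.41; labor force unchanged → E = 140.94, U = 9.64, labor force = 150.58 million.
After the second change, employed and labor force both rise by 7.75; unemployed unchanged → E = 148.69, U = 9.64, labor force = 158.33 million.
New unemployment rate = 9.64 / 158.33 = 6.09%.
Change = 6.09% − 5.47% = +0.62 percentage points.

The unemployment rate changes by +0.62 percentage points.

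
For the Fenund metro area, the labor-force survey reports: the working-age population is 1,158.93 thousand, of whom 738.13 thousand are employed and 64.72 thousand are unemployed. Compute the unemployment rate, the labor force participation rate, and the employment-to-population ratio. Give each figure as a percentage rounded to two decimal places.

Unemployment rate ≈ 8.06%; labor force participation rate ≈ 69.28%; employment-population ratio ≈ 63.69%.

Labor force = employed + unemployed = 738.13 + 64.72 = 802.85 thousand.
Unemployment rate = 64.72 / 802.85 = 8.06%.
Labor force participation rate = 802.85 / 1,158.93 = 69.28%.
Employment-population ratio = 738.13 / 1,158.93 = 63.69%.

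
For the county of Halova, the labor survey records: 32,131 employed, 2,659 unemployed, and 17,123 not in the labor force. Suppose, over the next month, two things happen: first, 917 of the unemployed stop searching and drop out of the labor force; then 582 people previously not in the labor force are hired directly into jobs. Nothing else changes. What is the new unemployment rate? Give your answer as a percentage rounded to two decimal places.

New unemployment rate ≈ 5.06%.

Initially, labor force = 32,131 + 2,659 = 34,790, so u = 2,659/34,790 = 7.64%.
After the first change, unemployed and labor force both fall by 917 → E = 32,131, U = 1,742, labor force = 33,873.
After the second change, employed and labor force both rise by 582; unemployed unchanged → E = 32,713, U = 1,742, labor force = 34,455.
New unemployment rate = 1,742 / 34,455 = 5.06%.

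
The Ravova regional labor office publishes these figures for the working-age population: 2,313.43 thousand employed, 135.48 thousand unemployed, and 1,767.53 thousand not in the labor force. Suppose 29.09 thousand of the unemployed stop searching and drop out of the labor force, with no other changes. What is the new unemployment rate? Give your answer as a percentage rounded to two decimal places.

Initially, labor force = 2,313.43 + 135.48 = 2,448.91 thousand, so u = 135.48/2,448.91 = 5.53%.
After the change, unemployed and labor force both fall by 29.09 → E = 2,313.43, U = 106.39, labor force = 2,419.82 thousand.
New unemployment rate = 106.39 / 2,419.82 = 4.40%.

New unemployment rate ≈ 4.40%.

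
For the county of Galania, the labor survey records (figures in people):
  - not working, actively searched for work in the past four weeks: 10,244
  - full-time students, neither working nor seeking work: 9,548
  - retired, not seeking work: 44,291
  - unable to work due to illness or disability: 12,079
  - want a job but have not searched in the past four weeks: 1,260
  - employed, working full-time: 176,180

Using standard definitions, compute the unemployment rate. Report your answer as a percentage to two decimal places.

Unemployment rate ≈ 5.50%.

Employed = 176,180.
Unemployed = 10,244.
Labor force = 176,180 + 10,244 = 186,424.
Unemployment rate = 10,244 / 186,424 = 5.50%.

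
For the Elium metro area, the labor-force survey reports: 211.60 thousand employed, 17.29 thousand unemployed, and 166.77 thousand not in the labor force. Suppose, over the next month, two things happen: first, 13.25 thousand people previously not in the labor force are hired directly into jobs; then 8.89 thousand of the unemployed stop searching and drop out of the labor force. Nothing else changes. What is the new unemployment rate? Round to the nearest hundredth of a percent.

New unemployment rate ≈ 3.60%.

Initially, labor force = 211.60 + 17.29 = 228.89 thousand, so u = 17.29/228.89 = 7.55%.
After the first change, employed and labor force both rise by 13.25; unemployed unchanged → E = 224.85, U = 17.29, labor force = 242.14 thousand.
After the second change, unemployed and labor force both fall by 8.89 → E = 224.85, U = 8.40, labor force = 233.25 thousand.
New unemployment rate = 8.40 / 233.25 = 3.60%.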